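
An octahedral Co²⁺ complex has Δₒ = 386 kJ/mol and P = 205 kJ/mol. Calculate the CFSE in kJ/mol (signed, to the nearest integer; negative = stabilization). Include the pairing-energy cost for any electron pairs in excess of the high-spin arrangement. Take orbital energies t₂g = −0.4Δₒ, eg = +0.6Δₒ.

-490

Co sits in group 9; removing 2 electrons leaves Co²⁺ with 9 − 2 = 7 d electrons.
Δₒ > P, so pairing is preferred: the ground state is low-spin.
That gives t₂g⁶ eg¹.
Orbital CFSE = -1.8Δₒ = -1.8 × 386 = -695 kJ/mol.
Excess pairs vs high-spin: 3 − 2 = 1; pairing cost = +205 kJ/mol.
Net CFSE = -695 + 205 = -490 kJ/mol.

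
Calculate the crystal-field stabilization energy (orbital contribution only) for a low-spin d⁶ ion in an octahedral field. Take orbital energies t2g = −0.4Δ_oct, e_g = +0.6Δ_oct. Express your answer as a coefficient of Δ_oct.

-2.4 Δ_oct

Configuration: t2g^6 e_g^0.
CFSE = 6(-0.4Δ_oct) + 0(0.6Δ_oct) = -2.4Δ_oct + 0.0Δ_oct = -2.4Δ_oct.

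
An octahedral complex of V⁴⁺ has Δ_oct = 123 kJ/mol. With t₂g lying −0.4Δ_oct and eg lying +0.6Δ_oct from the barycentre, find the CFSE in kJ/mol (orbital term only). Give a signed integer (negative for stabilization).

-49

V sits in group 5; removing 4 electrons leaves V⁴⁺ with 5 − 4 = 1 d electrons.
The d¹ electrons fill as t₂g¹ eg⁰.
CFSE(orbital) = 1×(-0.4Δ_oct) + 0×(0.6Δ_oct) = -0.4Δ_oct; with Δ_oct = 123 kJ/mol that is -49 kJ/mol.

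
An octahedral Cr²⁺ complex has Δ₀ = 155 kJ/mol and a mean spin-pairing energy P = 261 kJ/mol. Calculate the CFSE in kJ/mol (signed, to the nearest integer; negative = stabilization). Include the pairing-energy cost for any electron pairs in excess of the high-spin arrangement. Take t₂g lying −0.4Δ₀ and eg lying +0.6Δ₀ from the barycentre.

-93

Cr is in group 6, so Cr²⁺ is d⁴ (6 − 2 = 4).
With Δ₀ < P the complex is high-spin.
Configuration: t₂g³ eg¹.
Orbital CFSE = -0.6Δ₀ = -0.6 × 155 = -93 kJ/mol.
High-spin has no excess pairs, so no pairing correction applies.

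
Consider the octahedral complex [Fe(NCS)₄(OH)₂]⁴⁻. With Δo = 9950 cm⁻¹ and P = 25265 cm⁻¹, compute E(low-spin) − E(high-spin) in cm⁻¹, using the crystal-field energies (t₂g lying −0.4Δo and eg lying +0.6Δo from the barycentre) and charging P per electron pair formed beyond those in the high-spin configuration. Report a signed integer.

30630

Ligand charges: 4×(-1) from NCS⁻ and 2×(-1) from OH⁻ sum to -6; with overall charge -4, Fe is +2.
Fe sits in group 8; removing 2 electrons leaves Fe²⁺ with 8 − 2 = 6 d electrons.
High-spin d⁶ fills as t₂g⁴ eg² with CFSE 4(−0.4) + 2(+0.6) = -0.4Δo = -3980 cm⁻¹.
For low-spin the configuration is t₂g⁶ eg⁰: orbital energy -2.4 × 9950 = -23880 cm⁻¹, and 2 additional pairs relative to high-spin add 50530 cm⁻¹, giving 26650 cm⁻¹.
E(LS) − E(HS) = 26650 − (-3980) = 30630 cm⁻¹.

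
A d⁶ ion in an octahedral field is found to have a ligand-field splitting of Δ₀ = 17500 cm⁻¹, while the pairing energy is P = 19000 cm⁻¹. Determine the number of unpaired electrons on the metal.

With Δ₀ < P the complex is high-spin.
That gives t₂g⁴ eg².
Unpaired electrons: 4.

4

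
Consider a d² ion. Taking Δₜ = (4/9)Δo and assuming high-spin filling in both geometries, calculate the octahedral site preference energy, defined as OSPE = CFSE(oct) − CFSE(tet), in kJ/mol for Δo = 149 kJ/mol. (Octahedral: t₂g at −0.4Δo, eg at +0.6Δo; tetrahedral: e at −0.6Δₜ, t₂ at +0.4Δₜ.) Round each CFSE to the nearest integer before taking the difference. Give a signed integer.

Octahedral high-spin t₂g² eg⁰: CFSE = -0.8 × 149 = -119 kJ/mol.
Tetrahedral: e² t₂⁰, CFSE = 2(−0.6) + 0(+0.4) = -1.2Δₜ = -1.2 × (4/9) × 149 = -79 kJ/mol.
OSPE = CFSE(oct) − CFSE(tet) = -119 − (-79) = -40 kJ/mol.

-40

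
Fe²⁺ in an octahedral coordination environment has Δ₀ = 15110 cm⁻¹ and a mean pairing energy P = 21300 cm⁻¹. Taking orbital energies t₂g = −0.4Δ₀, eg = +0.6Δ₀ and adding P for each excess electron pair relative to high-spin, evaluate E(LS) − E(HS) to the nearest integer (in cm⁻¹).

12380

Fe is in group 8, so Fe²⁺ is d⁶ (8 − 2 = 6).
In the high-spin limit (t₂g⁴ eg²) the orbital term is -0.4Δ₀ = -6044 cm⁻¹, with no excess pairing.
Low-spin t₂g⁶ eg⁰ gives -2.4Δ₀ = -36264 cm⁻¹, but forming 2 extra pairs costs 2P = 42600 cm⁻¹, so E(LS) = -36264 + 42600 = 6336 cm⁻¹.
Thus E(LS) − E(HS) = 12380 cm⁻¹.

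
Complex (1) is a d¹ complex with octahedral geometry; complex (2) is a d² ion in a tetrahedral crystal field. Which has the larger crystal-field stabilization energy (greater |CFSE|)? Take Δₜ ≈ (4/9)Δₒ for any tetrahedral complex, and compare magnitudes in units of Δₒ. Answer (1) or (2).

(1): For octahedral d¹ the high- and low-spin configurations coincide; t₂g¹ eg⁰, CFSE = -0.4Δₒ.
(2): Tetrahedral fields are weak (Δₜ ≈ 4/9 Δₒ), so electrons fill high-spin; e² t₂⁰, CFSE = -1.2Δₜ ≈ -0.53Δₒ.
So (2) has the larger |CFSE|.

(2)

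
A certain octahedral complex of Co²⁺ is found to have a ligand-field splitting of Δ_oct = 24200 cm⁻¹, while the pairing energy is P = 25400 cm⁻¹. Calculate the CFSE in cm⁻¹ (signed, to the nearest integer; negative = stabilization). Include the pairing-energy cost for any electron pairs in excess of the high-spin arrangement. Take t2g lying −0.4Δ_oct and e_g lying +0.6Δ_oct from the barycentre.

-19360

Group 9 minus oxidation state +2 gives a d⁷ configuration for Co²⁺.
With Δ_oct < P the complex is high-spin.
Configuration: t2g^5 e_g^2.
Orbital CFSE = -0.8Δ_oct = -0.8 × 24200 = -19360 cm⁻¹.
High-spin has no excess pairs, so no pairing correction applies.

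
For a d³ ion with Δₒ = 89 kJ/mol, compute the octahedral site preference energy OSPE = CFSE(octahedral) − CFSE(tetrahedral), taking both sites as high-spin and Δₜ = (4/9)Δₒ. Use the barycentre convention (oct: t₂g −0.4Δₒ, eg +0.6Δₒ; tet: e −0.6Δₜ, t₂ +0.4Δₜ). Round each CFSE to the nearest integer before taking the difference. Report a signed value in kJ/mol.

-75

Octahedral (high-spin): t₂g³ eg⁰, CFSE = 3(−0.4) + 0(+0.6) = -1.2Δₒ = -1.2 × 89 = -107 kJ/mol.
Tetrahedral: e² t₂¹, CFSE = 2(−0.6) + 1(+0.4) = -0.8Δₜ = -0.8 × (4/9) × 89 = -32 kJ/mol.
Subtracting, OSPE = -107 − (-32) = -75 kJ/mol.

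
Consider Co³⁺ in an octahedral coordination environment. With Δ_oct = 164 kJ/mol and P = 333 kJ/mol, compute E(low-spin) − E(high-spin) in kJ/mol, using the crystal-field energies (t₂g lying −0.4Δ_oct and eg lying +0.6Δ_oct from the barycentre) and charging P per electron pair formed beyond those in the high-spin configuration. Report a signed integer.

Group 9 minus oxidation state +3 gives a d⁶ configuration for Co³⁺.
High-spin d⁶ fills as t₂g⁴ eg² with CFSE 4(−0.4) + 2(+0.6) = -0.4Δ_oct = -66 kJ/mol.
Low-spin: t₂g⁶ eg⁰, orbital CFSE = -2.4Δ_oct = -394 kJ/mol; plus 2 excess pairs × P = +666 kJ/mol; total 272 kJ/mol.
Thus E(LS) − E(HS) = 338 kJ/mol.

338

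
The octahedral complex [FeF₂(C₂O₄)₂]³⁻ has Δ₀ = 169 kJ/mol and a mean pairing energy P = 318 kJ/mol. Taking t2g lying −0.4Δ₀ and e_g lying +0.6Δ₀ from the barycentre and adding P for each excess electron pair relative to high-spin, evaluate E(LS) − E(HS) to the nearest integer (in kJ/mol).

298

Ligand charges: 2×(-1) from F⁻ and 2×(-2) from C₂O₄²⁻ sum to -6; with overall charge -3, Fe is +3.
Fe³⁺: group 8, so d-count = 8 − 3 = 5.
In the high-spin limit (t2g^3 e_g^2) the orbital term is 0.0Δ₀ = 0 kJ/mol, with no excess pairing.
Low-spin: t2g^5 e_g^0, orbital CFSE = -2.0Δ₀ = -338 kJ/mol; plus 2 excess pairs × P = +636 kJ/mol; total 298 kJ/mol.
Thus E(LS) − E(HS) = 298 kJ/mol.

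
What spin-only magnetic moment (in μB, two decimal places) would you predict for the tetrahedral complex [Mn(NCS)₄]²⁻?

5.92 μB

Each NCS⁻ contributes -1; 4 × (-1) = -4. With overall charge -2, Mn is in the +2 oxidation state.
Group 7 minus oxidation state +2 gives a d⁵ configuration for Mn²⁺.
With tetrahedral geometry the complex is necessarily high-spin.
Configuration: e² t₂³ → 5 unpaired electrons.
μ(spin-only) = √[5(5+2)] = √35 ≈ 5.92 μB.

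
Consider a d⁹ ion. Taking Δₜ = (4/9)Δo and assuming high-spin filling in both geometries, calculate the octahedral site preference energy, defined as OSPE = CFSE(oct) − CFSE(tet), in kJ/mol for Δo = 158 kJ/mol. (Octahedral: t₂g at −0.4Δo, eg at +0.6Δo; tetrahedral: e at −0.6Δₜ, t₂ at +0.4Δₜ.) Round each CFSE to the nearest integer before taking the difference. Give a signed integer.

Octahedral high-spin t₂g⁶ eg³: CFSE = -0.6 × 158 = -95 kJ/mol.
Tetrahedral e⁴ t₂⁵ gives -0.4Δₜ = -0.4 × (4/9) × 158 = -28 kJ/mol.
Subtracting, OSPE = -95 − (-28) = -67 kJ/mol.

-67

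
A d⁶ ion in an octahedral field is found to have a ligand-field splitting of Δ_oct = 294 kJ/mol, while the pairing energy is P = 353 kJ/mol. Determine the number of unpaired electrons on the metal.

4

Since Δ_oct = 294 kJ/mol < P = 353 kJ/mol, the complex adopts the high-spin configuration.
Filling d⁶ accordingly: t₂g⁴ eg².
Unpaired electrons: 4.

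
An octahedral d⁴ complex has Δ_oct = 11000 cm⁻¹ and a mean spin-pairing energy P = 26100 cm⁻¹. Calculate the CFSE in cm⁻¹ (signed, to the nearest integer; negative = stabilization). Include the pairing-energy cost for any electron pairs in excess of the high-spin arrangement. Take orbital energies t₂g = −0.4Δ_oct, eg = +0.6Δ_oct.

-6600

With Δ_oct < P the complex is high-spin.
That gives t₂g³ eg¹.
Orbital CFSE = -0.6Δ_oct = -0.6 × 11000 = -6600 cm⁻¹.
High-spin has no excess pairs, so no pairing correction applies.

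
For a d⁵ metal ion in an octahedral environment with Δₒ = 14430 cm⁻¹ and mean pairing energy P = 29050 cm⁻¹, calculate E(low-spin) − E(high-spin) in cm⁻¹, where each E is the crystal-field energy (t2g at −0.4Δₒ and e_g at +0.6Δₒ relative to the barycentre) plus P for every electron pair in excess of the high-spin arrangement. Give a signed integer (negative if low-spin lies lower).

29240

High-spin d⁵ fills as t2g^3 e_g^2 with CFSE 3(−0.4) + 2(+0.6) = 0.0Δₒ = 0 cm⁻¹.
Low-spin t2g^5 e_g^0 gives -2.0Δₒ = -28860 cm⁻¹, but forming 2 extra pairs costs 2P = 58100 cm⁻¹, so E(LS) = -28860 + 58100 = 29240 cm⁻¹.
Thus E(LS) − E(HS) = 29240 cm⁻¹.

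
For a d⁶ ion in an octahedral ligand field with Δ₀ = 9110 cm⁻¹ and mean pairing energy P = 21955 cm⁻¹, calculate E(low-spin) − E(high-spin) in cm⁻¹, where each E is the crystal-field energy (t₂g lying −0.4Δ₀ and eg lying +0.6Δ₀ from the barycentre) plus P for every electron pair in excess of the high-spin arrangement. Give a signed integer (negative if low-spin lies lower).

In the high-spin limit (t₂g⁴ eg²) the orbital term is -0.4Δ₀ = -3644 cm⁻¹, with no excess pairing.
Low-spin: t₂g⁶ eg⁰, orbital CFSE = -2.4Δ₀ = -21864 cm⁻¹; plus 2 excess pairs × P = +43910 cm⁻¹; total 22046 cm⁻¹.
E(LS) − E(HS) = 22046 − (-3644) = 25690 cm⁻¹.

25690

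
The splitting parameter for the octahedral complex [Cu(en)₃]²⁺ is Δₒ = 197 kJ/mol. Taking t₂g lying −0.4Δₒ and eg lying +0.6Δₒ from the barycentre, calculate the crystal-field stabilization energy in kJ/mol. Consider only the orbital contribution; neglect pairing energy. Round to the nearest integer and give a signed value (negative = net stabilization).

en is neutral, so the +2 overall charge sits on Cu: oxidation state +2.
Cu is in group 11, so Cu²⁺ is d⁹ (11 − 2 = 9).
Electron filling gives t₂g⁶ eg³.
CFSE(orbital) = 6×(-0.4Δₒ) + 3×(0.6Δₒ) = -0.6Δₒ; with Δₒ = 197 kJ/mol that is -118 kJ/mol.

-118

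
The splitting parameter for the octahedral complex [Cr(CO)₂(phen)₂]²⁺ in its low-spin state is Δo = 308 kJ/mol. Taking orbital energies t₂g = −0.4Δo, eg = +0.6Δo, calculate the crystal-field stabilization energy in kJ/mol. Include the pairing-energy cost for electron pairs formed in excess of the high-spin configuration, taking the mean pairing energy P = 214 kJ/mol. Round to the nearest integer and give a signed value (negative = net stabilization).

Ligand charges: 2×(+0) from CO and 2×(+0) from phen sum to +0; with overall charge +2, Cr is +2.
Cr²⁺: group 6, so d-count = 6 − 2 = 4.
The d⁴ electrons fill as t₂g⁴ eg⁰.
CFSE(orbital) = 4×(-0.4Δo) + 0×(0.6Δo) = -1.6Δo; with Δo = 308 kJ/mol that is -493 kJ/mol.
Pairing penalty: 1 pair vs 0 in the high-spin reference → 1 extra × P = 214 kJ/mol.
Overall CFSE = -493 + 214 = -279 kJ/mol.

-279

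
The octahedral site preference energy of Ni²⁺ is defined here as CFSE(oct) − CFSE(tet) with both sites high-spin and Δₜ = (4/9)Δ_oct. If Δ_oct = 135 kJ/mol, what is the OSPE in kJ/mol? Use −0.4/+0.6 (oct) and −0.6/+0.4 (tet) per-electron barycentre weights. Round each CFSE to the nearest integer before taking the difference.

Group 10 minus oxidation state +2 gives a d⁸ configuration for Ni²⁺.
In an octahedral site d⁸ (HS) is t2g^6 e_g^2, giving CFSE(oct) = -1.2Δ_oct = -162 kJ/mol.
Tetrahedral e^4 t2^4 gives -0.8Δₜ = -0.8 × (4/9) × 135 = -48 kJ/mol.
Subtracting, OSPE = -162 − (-48) = -114 kJ/mol.

-114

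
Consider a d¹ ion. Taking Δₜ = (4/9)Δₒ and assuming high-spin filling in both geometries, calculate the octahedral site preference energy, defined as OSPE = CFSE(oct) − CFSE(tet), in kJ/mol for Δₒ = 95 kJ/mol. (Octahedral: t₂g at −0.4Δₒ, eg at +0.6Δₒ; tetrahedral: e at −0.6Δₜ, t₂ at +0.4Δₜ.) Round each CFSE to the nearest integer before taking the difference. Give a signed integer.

-13

Octahedral (high-spin): t2g^1 e_g^0, CFSE = 1(−0.4) + 0(+0.6) = -0.4Δₒ = -0.4 × 95 = -38 kJ/mol.
Tetrahedral: e^1 t2^0, CFSE = 1(−0.6) + 0(+0.4) = -0.6Δₜ = -0.6 × (4/9) × 95 = -25 kJ/mol.
Subtracting, OSPE = -38 − (-25) = -13 kJ/mol.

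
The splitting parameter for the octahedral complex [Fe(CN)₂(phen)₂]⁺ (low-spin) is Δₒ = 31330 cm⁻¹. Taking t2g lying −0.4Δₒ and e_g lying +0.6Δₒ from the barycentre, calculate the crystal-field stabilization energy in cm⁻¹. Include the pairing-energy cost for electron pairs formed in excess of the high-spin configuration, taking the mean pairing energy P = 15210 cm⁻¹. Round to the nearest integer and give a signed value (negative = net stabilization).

-32240

Ligand charges: 2×(-1) from CN⁻ and 2×(+0) from phen sum to -2; with overall charge +1, Fe is +3.
Fe is in group 8, so Fe³⁺ is d⁵ (8 − 3 = 5).
Configuration: t2g^5 e_g^0.
Orbital CFSE = 5(-0.4) + 0(0.6) = -2.0Δₒ = -2.0 × 31330 = -62660 cm⁻¹.
Pairing penalty: 2 pairs vs 0 in the high-spin reference → 2 extra × P = 30420 cm⁻¹.
Net CFSE = -62660 + 30420 = -32240 cm⁻¹.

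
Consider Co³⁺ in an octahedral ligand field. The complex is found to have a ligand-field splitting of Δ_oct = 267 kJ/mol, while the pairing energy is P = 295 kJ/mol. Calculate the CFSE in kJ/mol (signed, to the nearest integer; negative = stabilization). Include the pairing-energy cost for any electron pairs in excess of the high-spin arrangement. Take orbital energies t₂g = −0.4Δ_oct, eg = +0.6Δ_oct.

-107

Co is in group 9, so Co³⁺ is d⁶ (9 − 3 = 6).
Δ_oct < P, so pairing is avoided: the ground state is high-spin.
Configuration: t₂g⁴ eg².
Orbital CFSE = -0.4Δ_oct = -0.4 × 267 = -107 kJ/mol.
High-spin has no excess pairs, so no pairing correction applies.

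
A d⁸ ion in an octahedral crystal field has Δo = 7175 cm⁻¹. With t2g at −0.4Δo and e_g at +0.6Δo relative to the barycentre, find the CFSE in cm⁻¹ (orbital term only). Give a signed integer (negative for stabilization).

Electron filling gives t2g^6 e_g^2.
CFSE(orbital) = 6×(-0.4Δo) + 2×(0.6Δo) = -1.2Δo; with Δo = 7175 cm⁻¹ that is -8610 cm⁻¹.

-8610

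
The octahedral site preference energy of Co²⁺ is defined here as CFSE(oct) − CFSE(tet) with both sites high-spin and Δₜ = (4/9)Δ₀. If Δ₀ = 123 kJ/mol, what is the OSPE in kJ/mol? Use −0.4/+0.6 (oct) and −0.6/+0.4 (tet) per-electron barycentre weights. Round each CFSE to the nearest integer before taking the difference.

-32

Co sits in group 9; removing 2 electrons leaves Co²⁺ with 9 − 2 = 7 d electrons.
Octahedral high-spin t2g^5 e_g^2: CFSE = -0.8 × 123 = -98 kJ/mol.
Tetrahedral: e^4 t2^3, CFSE = 4(−0.6) + 3(+0.4) = -1.2Δₜ = -1.2 × (4/9) × 123 = -66 kJ/mol.
OSPE = CFSE(oct) − CFSE(tet) = -98 − (-66) = -32 kJ/mol.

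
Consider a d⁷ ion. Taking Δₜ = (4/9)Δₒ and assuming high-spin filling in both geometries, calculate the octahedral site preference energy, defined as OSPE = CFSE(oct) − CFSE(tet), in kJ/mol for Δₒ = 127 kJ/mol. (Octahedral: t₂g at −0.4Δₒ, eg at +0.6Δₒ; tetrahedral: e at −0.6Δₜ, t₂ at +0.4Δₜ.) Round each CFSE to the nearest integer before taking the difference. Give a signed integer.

Octahedral high-spin t₂g⁵ eg²: CFSE = -0.8 × 127 = -102 kJ/mol.
Tetrahedral: e⁴ t₂³, CFSE = 4(−0.6) + 3(+0.4) = -1.2Δₜ = -1.2 × (4/9) × 127 = -68 kJ/mol.
OSPE = -102 − (-68) = -34 kJ/mol.

-34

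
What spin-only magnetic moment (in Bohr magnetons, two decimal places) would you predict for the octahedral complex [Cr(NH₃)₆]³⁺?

3.87 Bohr magnetons

NH₃ is neutral, so the +3 overall charge sits on Cr: oxidation state +3.
Group 6 minus oxidation state +3 gives a d³ configuration for Cr³⁺.
Configuration: t₂g³ eg⁰ → 3 unpaired electrons.
μ(spin-only) = √[3(3+2)] = √15 ≈ 3.87 Bohr magnetons.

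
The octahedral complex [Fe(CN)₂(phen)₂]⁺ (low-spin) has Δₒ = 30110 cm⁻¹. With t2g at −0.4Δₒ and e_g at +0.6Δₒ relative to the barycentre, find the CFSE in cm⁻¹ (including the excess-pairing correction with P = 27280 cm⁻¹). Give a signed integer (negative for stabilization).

-5660

Ligand charges: 2×(-1) from CN⁻ and 2×(+0) from phen sum to -2; with overall charge +1, Fe is +3.
Group 8 minus oxidation state +3 gives a d⁵ configuration for Fe³⁺.
Configuration: t2g^5 e_g^0.
The orbital stabilization is -2.0Δₒ = -2.0 × 30110 = -60220 cm⁻¹.
Pairing penalty: 2 pairs vs 0 in the high-spin reference → 2 extra × P = 54560 cm⁻¹.
Net CFSE = -60220 + 54560 = -5660 cm⁻¹.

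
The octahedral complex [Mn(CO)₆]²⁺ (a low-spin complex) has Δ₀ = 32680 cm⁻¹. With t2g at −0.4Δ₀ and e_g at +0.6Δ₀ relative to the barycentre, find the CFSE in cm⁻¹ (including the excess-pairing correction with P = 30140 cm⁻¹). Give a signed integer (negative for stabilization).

-5080

CO is neutral, so the +2 overall charge sits on Mn: oxidation state +2.
Mn is in group 7, so Mn²⁺ is d⁵ (7 − 2 = 5).
Electron filling gives t2g^5 e_g^0.
CFSE(orbital) = 5×(-0.4Δ₀) + 0×(0.6Δ₀) = -2.0Δ₀; with Δ₀ = 32680 cm⁻¹ that is -65360 cm⁻¹.
High-spin d⁵ would be t2g^3 e_g^2 with 0 pairs; low-spin has 2, so 2 excess pairs cost +2P = +60280 cm⁻¹.
Net CFSE = -65360 + 60280 = -5080 cm⁻¹.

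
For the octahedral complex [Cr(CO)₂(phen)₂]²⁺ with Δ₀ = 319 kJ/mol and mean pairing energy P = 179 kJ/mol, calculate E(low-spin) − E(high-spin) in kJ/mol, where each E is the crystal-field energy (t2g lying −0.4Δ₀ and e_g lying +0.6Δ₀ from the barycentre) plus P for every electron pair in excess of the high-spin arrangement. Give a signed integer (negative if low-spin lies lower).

Ligand charges: 2×(+0) from CO and 2×(+0) from phen sum to +0; with overall charge +2, Cr is +2.
Group 6 minus oxidation state +2 gives a d⁴ configuration for Cr²⁺.
High-spin d⁴ fills as t2g^3 e_g^1 with CFSE 3(−0.4) + 1(+0.6) = -0.6Δ₀ = -191 kJ/mol.
Low-spin t2g^4 e_g^0 gives -1.6Δ₀ = -510 kJ/mol, but forming 1 extra pair costs 1P = 179 kJ/mol, so E(LS) = -510 + 179 = -331 kJ/mol.
Thus E(LS) − E(HS) = -140 kJ/mol.

-140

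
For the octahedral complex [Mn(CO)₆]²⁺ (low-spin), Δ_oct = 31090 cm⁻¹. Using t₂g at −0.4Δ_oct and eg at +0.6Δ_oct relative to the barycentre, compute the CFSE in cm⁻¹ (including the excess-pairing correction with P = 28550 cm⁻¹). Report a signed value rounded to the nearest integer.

-5080

CO is neutral, so the +2 overall charge sits on Mn: oxidation state +2.
Mn is in group 7, so Mn²⁺ is d⁵ (7 − 2 = 5).
Electron filling gives t₂g⁵ eg⁰.
CFSE(orbital) = 5×(-0.4Δ_oct) + 0×(0.6Δ_oct) = -2.0Δ_oct; with Δ_oct = 31090 cm⁻¹ that is -62180 cm⁻¹.
Relative to high-spin t₂g³ eg² (0 paired), the low-spin configuration has 2 additional pairs, contributing +2 × 28550 = +57100 cm⁻¹.
Overall CFSE = -62180 + 57100 = -5080 cm⁻¹.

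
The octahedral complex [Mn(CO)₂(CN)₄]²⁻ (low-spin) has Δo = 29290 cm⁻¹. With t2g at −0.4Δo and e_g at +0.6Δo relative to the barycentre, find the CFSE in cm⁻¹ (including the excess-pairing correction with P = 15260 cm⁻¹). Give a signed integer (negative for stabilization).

-28060

Ligand charges: 2×(+0) from CO and 4×(-1) from CN⁻ sum to -4; with overall charge -2, Mn is +2.
Mn sits in group 7; removing 2 electrons leaves Mn²⁺ with 7 − 2 = 5 d electrons.
Configuration: t2g^5 e_g^0.
Orbital CFSE = 5(-0.4) + 0(0.6) = -2.0Δo = -2.0 × 29290 = -58580 cm⁻¹.
Pairing penalty: 2 pairs vs 0 in the high-spin reference → 2 extra × P = 30520 cm⁻¹.
Combining: -58580 + 30520 = -28060 cm⁻¹.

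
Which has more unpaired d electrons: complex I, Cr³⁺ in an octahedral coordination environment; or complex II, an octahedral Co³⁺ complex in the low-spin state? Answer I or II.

I

I: Cr sits in group 6; removing 3 electrons leaves Cr³⁺ with 6 − 3 = 3 d electrons; t2g^3 e_g^0 → 3 unpaired.
II: Group 9 minus oxidation state +3 gives a d⁶ configuration for Co³⁺; t2g^6 e_g^0 → 0 unpaired.
So I has more unpaired electrons.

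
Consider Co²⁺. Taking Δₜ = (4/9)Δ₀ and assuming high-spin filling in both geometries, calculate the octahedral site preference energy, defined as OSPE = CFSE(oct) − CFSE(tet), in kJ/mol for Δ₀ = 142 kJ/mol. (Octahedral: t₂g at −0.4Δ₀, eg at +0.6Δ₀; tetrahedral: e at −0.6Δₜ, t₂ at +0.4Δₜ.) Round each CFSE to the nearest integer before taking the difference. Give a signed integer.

Co is in group 9, so Co²⁺ is d⁷ (9 − 2 = 7).
Octahedral high-spin t₂g⁵ eg²: CFSE = -0.8 × 142 = -114 kJ/mol.
In a tetrahedral site the filling is e⁴ t₂³: CFSE(tet) = -1.2Δₜ = -1.2 × (4/9)(142) = -76 kJ/mol.
Subtracting, OSPE = -114 − (-76) = -38 kJ/mol.

-38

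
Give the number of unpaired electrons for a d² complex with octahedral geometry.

2

Configuration: t₂g² eg⁰, giving 2 unpaired electrons.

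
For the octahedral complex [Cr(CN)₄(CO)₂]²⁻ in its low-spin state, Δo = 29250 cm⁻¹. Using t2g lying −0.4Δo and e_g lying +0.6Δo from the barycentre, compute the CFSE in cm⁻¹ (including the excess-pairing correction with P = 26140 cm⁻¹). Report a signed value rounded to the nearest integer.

-20660

Ligand charges: 4×(-1) from CN⁻ and 2×(+0) from CO sum to -4; with overall charge -2, Cr is +2.
Cr²⁺: group 6, so d-count = 6 − 2 = 4.
Configuration: t2g^4 e_g^0.
Orbital CFSE = 4(-0.4) + 0(0.6) = -1.6Δo = -1.6 × 29250 = -46800 cm⁻¹.
High-spin d⁴ would be t2g^3 e_g^1 with 0 pairs; low-spin has 1, so 1 excess pair costs +1P = +26140 cm⁻¹.
Net CFSE = -46800 + 26140 = -20660 cm⁻¹.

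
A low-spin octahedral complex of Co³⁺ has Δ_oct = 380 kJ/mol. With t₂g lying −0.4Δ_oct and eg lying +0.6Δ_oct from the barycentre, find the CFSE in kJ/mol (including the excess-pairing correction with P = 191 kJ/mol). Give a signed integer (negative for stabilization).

-530

Group 9 minus oxidation state +3 gives a d⁶ configuration for Co³⁺.
The d⁶ electrons fill as t₂g⁶ eg⁰.
Orbital CFSE = 6(-0.4) + 0(0.6) = -2.4Δ_oct = -2.4 × 380 = -912 kJ/mol.
High-spin d⁶ would be t₂g⁴ eg² with 1 pair; low-spin has 3, so 2 excess pairs cost +2P = +382 kJ/mol.
Overall CFSE = -912 + 382 = -530 kJ/mol.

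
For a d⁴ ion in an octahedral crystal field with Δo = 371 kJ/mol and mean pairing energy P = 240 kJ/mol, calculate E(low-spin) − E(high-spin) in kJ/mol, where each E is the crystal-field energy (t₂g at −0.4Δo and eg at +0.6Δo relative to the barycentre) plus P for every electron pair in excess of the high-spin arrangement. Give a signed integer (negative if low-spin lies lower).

-131

High-spin d⁴ fills as t₂g³ eg¹ with CFSE 3(−0.4) + 1(+0.6) = -0.6Δo = -223 kJ/mol.
For low-spin the configuration is t₂g⁴ eg⁰: orbital energy -1.6 × 371 = -594 kJ/mol, and 1 additional pair relative to high-spin adds 240 kJ/mol, giving -354 kJ/mol.
E(LS) − E(HS) = -354 − (-223) = -131 kJ/mol.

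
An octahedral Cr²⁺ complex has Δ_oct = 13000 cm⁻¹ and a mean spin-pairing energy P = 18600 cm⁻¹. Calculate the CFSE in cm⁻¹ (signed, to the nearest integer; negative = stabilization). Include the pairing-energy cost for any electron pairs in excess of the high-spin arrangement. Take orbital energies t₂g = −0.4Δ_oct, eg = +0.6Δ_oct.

-7800

Cr sits in group 6; removing 2 electrons leaves Cr²⁺ with 6 − 2 = 4 d electrons.
Here Δ_oct < P (13000 < 18600), so the high-spin state is favoured.
Filling d⁴ accordingly: t₂g³ eg¹.
Orbital CFSE = -0.6Δ_oct = -0.6 × 13000 = -7800 cm⁻¹.
High-spin has no excess pairs, so no pairing correction applies.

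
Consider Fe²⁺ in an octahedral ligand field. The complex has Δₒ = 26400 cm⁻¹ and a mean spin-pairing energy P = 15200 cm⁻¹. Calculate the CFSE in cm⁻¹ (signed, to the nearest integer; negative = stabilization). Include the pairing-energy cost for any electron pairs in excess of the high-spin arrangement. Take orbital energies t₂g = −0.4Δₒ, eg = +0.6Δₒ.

-32960

Fe is in group 8, so Fe²⁺ is d⁶ (8 − 2 = 6).
Δₒ > P, so pairing is preferred: the ground state is low-spin.
Configuration: t₂g⁶ eg⁰.
Orbital CFSE = -2.4Δₒ = -2.4 × 26400 = -63360 cm⁻¹.
Excess pairs vs high-spin: 3 − 1 = 2; pairing cost = +30400 cm⁻¹.
Net CFSE = -63360 + 30400 = -32960 cm⁻¹.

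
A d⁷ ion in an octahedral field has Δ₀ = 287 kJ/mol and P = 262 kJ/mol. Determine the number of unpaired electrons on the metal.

Δ₀ > P, so pairing is preferred: the ground state is low-spin.
That gives t₂g⁶ eg¹.
Unpaired electrons: 1.

1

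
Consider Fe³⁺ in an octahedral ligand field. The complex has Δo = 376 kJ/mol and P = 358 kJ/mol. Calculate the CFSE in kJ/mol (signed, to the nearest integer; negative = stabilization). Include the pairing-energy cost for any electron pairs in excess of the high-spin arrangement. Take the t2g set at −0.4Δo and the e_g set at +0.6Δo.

Fe sits in group 8; removing 3 electrons leaves Fe³⁺ with 8 − 3 = 5 d electrons.
With Δo > P the complex is low-spin.
That gives t2g^5 e_g^0.
Orbital CFSE = -2.0Δo = -2.0 × 376 = -752 kJ/mol.
Excess pairs vs high-spin: 2 − 0 = 2; pairing cost = +716 kJ/mol.
Net CFSE = -752 + 716 = -36 kJ/mol.

-36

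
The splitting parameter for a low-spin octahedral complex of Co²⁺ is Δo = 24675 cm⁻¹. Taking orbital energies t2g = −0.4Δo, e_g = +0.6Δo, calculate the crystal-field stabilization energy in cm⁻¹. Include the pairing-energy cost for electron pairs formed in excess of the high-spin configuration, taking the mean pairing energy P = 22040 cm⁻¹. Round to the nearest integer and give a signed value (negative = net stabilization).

Group 9 minus oxidation state +2 gives a d⁷ configuration for Co²⁺.
Electron filling gives t2g^6 e_g^1.
Orbital CFSE = 6(-0.4) + 1(0.6) = -1.8Δo = -1.8 × 24675 = -44415 cm⁻¹.
Pairing penalty: 3 pairs vs 2 in the high-spin reference → 1 extra × P = 22040 cm⁻¹.
Overall CFSE = -44415 + 22040 = -22375 cm⁻¹.

-22375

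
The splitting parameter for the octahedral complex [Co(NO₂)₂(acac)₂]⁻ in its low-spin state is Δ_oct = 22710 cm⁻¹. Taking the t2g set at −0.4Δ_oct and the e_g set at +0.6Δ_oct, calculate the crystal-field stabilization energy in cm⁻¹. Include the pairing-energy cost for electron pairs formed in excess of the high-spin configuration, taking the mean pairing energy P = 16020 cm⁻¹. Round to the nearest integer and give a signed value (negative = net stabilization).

-22464

Ligand charges: 2×(-1) from NO₂⁻ and 2×(-1) from acac⁻ sum to -4; with overall charge -1, Co is +3.
Co³⁺: group 9, so d-count = 9 − 3 = 6.
Configuration: t2g^6 e_g^0.
Orbital CFSE = 6(-0.4) + 0(0.6) = -2.4Δ_oct = -2.4 × 22710 = -54504 cm⁻¹.
Relative to high-spin t2g^4 e_g^2 (1 paired), the low-spin configuration has 2 additional pairs, contributing +2 × 16020 = +32040 cm⁻¹.
Combining: -54504 + 32040 = -22464 cm⁻¹.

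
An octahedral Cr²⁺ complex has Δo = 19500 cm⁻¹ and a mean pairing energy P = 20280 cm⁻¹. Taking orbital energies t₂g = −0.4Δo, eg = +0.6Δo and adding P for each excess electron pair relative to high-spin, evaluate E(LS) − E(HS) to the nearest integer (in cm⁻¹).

780

Cr²⁺: group 6, so d-count = 6 − 2 = 4.
High-spin d⁴ fills as t₂g³ eg¹ with CFSE 3(−0.4) + 1(+0.6) = -0.6Δo = -11700 cm⁻¹.
For low-spin the configuration is t₂g⁴ eg⁰: orbital energy -1.6 × 19500 = -31200 cm⁻¹, and 1 additional pair relative to high-spin adds 20280 cm⁻¹, giving -10920 cm⁻¹.
The difference is -10920 − (-11700) = 780 cm⁻¹, so high-spin lies lower.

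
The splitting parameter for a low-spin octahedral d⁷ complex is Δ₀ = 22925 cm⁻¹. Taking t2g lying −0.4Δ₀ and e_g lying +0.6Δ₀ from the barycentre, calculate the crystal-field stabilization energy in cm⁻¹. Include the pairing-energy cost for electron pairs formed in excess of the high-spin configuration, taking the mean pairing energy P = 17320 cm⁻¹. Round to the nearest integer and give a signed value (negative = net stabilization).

-23945

The d⁷ electrons fill as t2g^6 e_g^1.
CFSE(orbital) = 6×(-0.4Δ₀) + 1×(0.6Δ₀) = -1.8Δ₀; with Δ₀ = 22925 cm⁻¹ that is -41265 cm⁻¹.
Relative to high-spin t2g^5 e_g^2 (2 paired), the low-spin configuration has 1 additional pair, contributing +1 × 17320 = +17320 cm⁻¹.
Net CFSE = -41265 + 17320 = -23945 cm⁻¹.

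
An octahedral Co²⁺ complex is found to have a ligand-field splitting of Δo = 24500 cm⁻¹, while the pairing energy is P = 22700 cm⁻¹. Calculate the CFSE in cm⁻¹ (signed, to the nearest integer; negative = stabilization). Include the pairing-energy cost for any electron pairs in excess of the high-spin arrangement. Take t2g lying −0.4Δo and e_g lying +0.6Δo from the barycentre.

Co sits in group 9; removing 2 electrons leaves Co²⁺ with 9 − 2 = 7 d electrons.
With Δo > P the complex is low-spin.
That gives t2g^6 e_g^1.
Orbital CFSE = -1.8Δo = -1.8 × 24500 = -44100 cm⁻¹.
Excess pairs vs high-spin: 3 − 2 = 1; pairing cost = +22700 cm⁻¹.
Net CFSE = -44100 + 22700 = -21400 cm⁻¹.

-21400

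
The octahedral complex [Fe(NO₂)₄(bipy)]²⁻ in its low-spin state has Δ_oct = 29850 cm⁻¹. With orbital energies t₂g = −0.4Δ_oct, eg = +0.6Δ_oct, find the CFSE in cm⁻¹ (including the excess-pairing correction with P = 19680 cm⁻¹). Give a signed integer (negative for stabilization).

Ligand charges: 4×(-1) from NO₂⁻ and 1×(+0) from bipy sum to -4; with overall charge -2, Fe is +2.
Fe²⁺: group 8, so d-count = 8 − 2 = 6.
The d⁶ electrons fill as t₂g⁶ eg⁰.
The orbital stabilization is -2.4Δ_oct = -2.4 × 29850 = -71640 cm⁻¹.
Pairing penalty: 3 pairs vs 1 in the high-spin reference → 2 extra × P = 39360 cm⁻¹.
Net CFSE = -71640 + 39360 = -32280 cm⁻¹.

-32280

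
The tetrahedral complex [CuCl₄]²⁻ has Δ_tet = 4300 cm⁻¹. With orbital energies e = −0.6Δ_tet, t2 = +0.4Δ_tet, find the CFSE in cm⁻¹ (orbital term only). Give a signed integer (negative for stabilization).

Each Cl⁻ contributes -1; 4 × (-1) = -4. With overall charge -2, Cu is in the +2 oxidation state.
Cu sits in group 11; removing 2 electrons leaves Cu²⁺ with 11 − 2 = 9 d electrons.
Tetrahedral fields are weak (Δₜ ≈ 4/9 Δₒ), so electrons fill high-spin.
Electron filling gives e^4 t2^5.
CFSE(orbital) = 4×(-0.6Δ_tet) + 5×(0.4Δ_tet) = -0.4Δ_tet; with Δ_tet = 4300 cm⁻¹ that is -1720 cm⁻¹.

-1720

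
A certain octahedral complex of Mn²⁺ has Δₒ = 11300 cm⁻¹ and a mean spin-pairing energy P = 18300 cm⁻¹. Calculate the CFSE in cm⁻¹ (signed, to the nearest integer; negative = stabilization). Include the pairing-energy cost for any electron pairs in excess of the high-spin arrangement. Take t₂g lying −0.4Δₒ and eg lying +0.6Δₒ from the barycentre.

Mn sits in group 7; removing 2 electrons leaves Mn²⁺ with 7 − 2 = 5 d electrons.
Here Δₒ < P (11300 < 18300), so the high-spin state is favoured.
Filling d⁵ accordingly: t₂g³ eg².
Orbital CFSE = 0.0Δₒ = 0.0 × 11300 = 0 cm⁻¹.
High-spin has no excess pairs, so no pairing correction applies.

0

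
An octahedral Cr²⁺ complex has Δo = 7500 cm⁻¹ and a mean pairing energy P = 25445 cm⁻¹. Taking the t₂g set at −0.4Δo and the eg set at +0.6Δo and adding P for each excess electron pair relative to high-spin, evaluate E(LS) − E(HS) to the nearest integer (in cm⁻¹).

Cr sits in group 6; removing 2 electrons leaves Cr²⁺ with 6 − 2 = 4 d electrons.
High-spin: t₂g³ eg¹, CFSE = -0.6Δo = -4500 cm⁻¹.
For low-spin the configuration is t₂g⁴ eg⁰: orbital energy -1.6 × 7500 = -12000 cm⁻¹, and 1 additional pair relative to high-spin adds 25445 cm⁻¹, giving 13445 cm⁻¹.
E(LS) − E(HS) = 13445 − (-4500) = 17945 cm⁻¹.

17945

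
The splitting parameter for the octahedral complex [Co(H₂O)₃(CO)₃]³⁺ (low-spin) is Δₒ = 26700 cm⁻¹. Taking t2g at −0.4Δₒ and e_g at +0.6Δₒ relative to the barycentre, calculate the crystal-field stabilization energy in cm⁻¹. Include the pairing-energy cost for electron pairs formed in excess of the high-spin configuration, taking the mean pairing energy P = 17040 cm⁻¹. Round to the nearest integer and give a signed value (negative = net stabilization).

-30000

Ligand charges: 3×(+0) from H₂O and 3×(+0) from CO sum to +0; with overall charge +3, Co is +3.
Co sits in group 9; removing 3 electrons leaves Co³⁺ with 9 − 3 = 6 d electrons.
Configuration: t2g^6 e_g^0.
CFSE(orbital) = 6×(-0.4Δₒ) + 0×(0.6Δₒ) = -2.4Δₒ; with Δₒ = 26700 cm⁻¹ that is -64080 cm⁻¹.
High-spin d⁶ would be t2g^4 e_g^2 with 1 pair; low-spin has 3, so 2 excess pairs cost +2P = +34080 cm⁻¹.
Combining: -64080 + 34080 = -30000 cm⁻¹.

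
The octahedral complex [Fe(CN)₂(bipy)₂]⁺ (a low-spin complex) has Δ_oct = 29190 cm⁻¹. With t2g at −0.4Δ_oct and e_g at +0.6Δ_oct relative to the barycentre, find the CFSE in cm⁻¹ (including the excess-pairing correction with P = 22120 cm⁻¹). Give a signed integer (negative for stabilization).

Ligand charges: 2×(-1) from CN⁻ and 2×(+0) from bipy sum to -2; with overall charge +1, Fe is +3.
Fe sits in group 8; removing 3 electrons leaves Fe³⁺ with 8 − 3 = 5 d electrons.
Electron filling gives t2g^5 e_g^0.
CFSE(orbital) = 5×(-0.4Δ_oct) + 0×(0.6Δ_oct) = -2.0Δ_oct; with Δ_oct = 29190 cm⁻¹ that is -58380 cm⁻¹.
High-spin d⁵ would be t2g^3 e_g^2 with 0 pairs; low-spin has 2, so 2 excess pairs cost +2P = +44240 cm⁻¹.
Combining: -58380 + 44240 = -14140 cm⁻¹.

-14140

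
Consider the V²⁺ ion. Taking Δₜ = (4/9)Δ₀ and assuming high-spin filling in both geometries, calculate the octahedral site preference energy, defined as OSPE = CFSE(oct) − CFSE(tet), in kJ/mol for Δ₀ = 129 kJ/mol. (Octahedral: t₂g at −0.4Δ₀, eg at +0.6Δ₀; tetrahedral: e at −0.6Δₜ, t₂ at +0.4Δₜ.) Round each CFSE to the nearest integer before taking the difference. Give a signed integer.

V²⁺: group 5, so d-count = 5 − 2 = 3.
Octahedral (high-spin): t₂g³ eg⁰, CFSE = 3(−0.4) + 0(+0.6) = -1.2Δ₀ = -1.2 × 129 = -155 kJ/mol.
Tetrahedral: e² t₂¹, CFSE = 2(−0.6) + 1(+0.4) = -0.8Δₜ = -0.8 × (4/9) × 129 = -46 kJ/mol.
OSPE = CFSE(oct) − CFSE(tet) = -155 − (-46) = -109 kJ/mol.

-109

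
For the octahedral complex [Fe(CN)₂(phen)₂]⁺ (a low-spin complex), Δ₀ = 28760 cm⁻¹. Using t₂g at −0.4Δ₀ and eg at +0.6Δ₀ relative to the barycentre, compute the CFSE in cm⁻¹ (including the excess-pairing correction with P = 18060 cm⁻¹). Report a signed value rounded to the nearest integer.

-21400

Ligand charges: 2×(-1) from CN⁻ and 2×(+0) from phen sum to -2; with overall charge +1, Fe is +3.
Group 8 minus oxidation state +3 gives a d⁵ configuration for Fe³⁺.
Configuration: t₂g⁵ eg⁰.
CFSE(orbital) = 5×(-0.4Δ₀) + 0×(0.6Δ₀) = -2.0Δ₀; with Δ₀ = 28760 cm⁻¹ that is -57520 cm⁻¹.
Pairing penalty: 2 pairs vs 0 in the high-spin reference → 2 extra × P = 36120 cm⁻¹.
Combining: -57520 + 36120 = -21400 cm⁻¹.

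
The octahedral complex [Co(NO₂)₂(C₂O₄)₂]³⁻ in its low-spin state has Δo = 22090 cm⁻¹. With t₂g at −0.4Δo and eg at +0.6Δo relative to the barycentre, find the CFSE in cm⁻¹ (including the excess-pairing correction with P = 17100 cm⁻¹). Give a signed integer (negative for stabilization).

-18816

Ligand charges: 2×(-1) from NO₂⁻ and 2×(-2) from C₂O₄²⁻ sum to -6; with overall charge -3, Co is +3.
Co³⁺: group 9, so d-count = 9 − 3 = 6.
The d⁶ electrons fill as t₂g⁶ eg⁰.
Orbital CFSE = 6(-0.4) + 0(0.6) = -2.4Δo = -2.4 × 22090 = -53016 cm⁻¹.
Pairing penalty: 3 pairs vs 1 in the high-spin reference → 2 extra × P = 34200 cm⁻¹.
Net CFSE = -53016 + 34200 = -18816 cm⁻¹.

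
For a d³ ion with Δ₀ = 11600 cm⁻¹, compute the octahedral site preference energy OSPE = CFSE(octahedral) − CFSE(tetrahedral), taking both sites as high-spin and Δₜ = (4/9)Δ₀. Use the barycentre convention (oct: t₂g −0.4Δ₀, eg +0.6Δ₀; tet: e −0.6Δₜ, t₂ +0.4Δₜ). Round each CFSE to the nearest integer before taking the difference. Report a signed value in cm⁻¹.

-9796

Octahedral high-spin t₂g³ eg⁰: CFSE = -1.2 × 11600 = -13920 cm⁻¹.
In a tetrahedral site the filling is e² t₂¹: CFSE(tet) = -0.8Δₜ = -0.8 × (4/9)(11600) = -4124 cm⁻¹.
Subtracting, OSPE = -13920 − (-4124) = -9796 cm⁻¹.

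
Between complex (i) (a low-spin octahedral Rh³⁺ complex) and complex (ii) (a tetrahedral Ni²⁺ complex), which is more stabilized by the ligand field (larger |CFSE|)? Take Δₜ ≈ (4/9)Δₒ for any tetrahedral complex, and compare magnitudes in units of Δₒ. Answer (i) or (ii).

(i)

(i): Group 9 minus oxidation state +3 gives a d⁶ configuration for Rh³⁺; t₂g⁶ eg⁰, CFSE = -2.4Δₒ.
(ii): Ni is in group 10, so Ni²⁺ is d⁸ (10 − 2 = 8); Tetrahedral splitting is small, so the complex is high-spin; e^4 t2^4, CFSE = -0.8Δₜ ≈ -0.36Δₒ.
So (i) has the larger |CFSE|.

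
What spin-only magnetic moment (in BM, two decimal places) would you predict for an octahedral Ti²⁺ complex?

Group 4 minus oxidation state +2 gives a d² configuration for Ti²⁺.
For octahedral d² the high- and low-spin configurations coincide.
Configuration: t₂g² eg⁰ → 2 unpaired electrons.
μ(spin-only) = √[2(2+2)] = √8 ≈ 2.83 BM.

2.83 BM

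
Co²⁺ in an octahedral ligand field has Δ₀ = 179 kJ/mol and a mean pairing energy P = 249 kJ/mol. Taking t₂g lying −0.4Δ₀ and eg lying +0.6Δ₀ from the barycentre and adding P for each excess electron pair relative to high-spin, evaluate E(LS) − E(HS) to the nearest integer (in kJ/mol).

70

Co sits in group 9; removing 2 electrons leaves Co²⁺ with 9 − 2 = 7 d electrons.
High-spin d⁷ fills as t₂g⁵ eg² with CFSE 5(−0.4) + 2(+0.6) = -0.8Δ₀ = -143 kJ/mol.
Low-spin: t₂g⁶ eg¹, orbital CFSE = -1.8Δ₀ = -322 kJ/mol; plus 1 excess pair × P = +249 kJ/mol; total -73 kJ/mol.
E(LS) − E(HS) = -73 − (-143) = 70 kJ/mol.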